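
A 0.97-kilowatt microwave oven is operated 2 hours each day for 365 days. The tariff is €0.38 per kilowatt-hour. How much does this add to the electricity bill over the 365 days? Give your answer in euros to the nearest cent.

€269.08

Runtime = 2 h/day × 365 days = 730 h
Energy = 0.97 kW × 730 h = 708.1 kWh
Cost = 708.1 kWh × €0.38/kWh = €269.08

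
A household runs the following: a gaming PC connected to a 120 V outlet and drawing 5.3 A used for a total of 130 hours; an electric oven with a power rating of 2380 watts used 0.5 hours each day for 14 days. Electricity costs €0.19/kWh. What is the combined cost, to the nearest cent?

€18.87

gaming PC: Power = 5.3 A × 120 V = 636 W = 0.636 kW
gaming PC: 0.636 kW × 130 h = 82.68 kWh
electric oven: Runtime = 0.5 h/day × 14 days = 7 h
electric oven: 2.38 kW × 7 h = 16.66 kWh
Total energy = 99.34 kWh
Cost = 99.34 × €0.19 = €18.87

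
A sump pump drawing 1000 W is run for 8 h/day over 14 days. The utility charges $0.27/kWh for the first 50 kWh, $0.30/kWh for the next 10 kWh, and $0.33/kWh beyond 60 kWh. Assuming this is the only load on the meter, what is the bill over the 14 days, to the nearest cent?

$33.66

Runtime = 8 h/day × 14 days = 112 h
Energy = 1 kW × 112 h = 112 kWh
Tier 1 (0–50 kWh): 50 × $0.27 = $13.5
Tier 2 (50–60 kWh): 10 × $0.30 = $3
Above 60 kWh: 52 × $0.33 = $17.16
Bill = $33.66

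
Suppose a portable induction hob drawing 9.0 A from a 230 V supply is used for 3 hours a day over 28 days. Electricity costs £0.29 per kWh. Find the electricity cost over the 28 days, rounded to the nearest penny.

£50.43

Power = 9.0 A × 230 V = 2070 W = 2.07 kW
Runtime = 3 h/day × 28 days = 84 h
Energy = 2.07 kW × 84 h = 173.88 kWh
Cost = 173.88 kWh × £0.29/kWh = £50.43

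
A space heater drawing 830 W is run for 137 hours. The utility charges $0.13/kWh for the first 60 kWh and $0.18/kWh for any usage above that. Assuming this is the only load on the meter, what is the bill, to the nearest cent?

$17.47

Energy = 0.83 kW × 137 h = 113.71 kWh
Tier 1 (0–60 kWh): 60 × $0.13 = $7.8
Above 60 kWh: 53.71 × $0.18 = $9.6678
Bill = $17.47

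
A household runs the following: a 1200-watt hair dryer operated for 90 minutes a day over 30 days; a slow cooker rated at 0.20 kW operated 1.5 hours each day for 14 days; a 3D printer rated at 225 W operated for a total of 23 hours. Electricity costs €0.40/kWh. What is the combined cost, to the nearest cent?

€25.35

hair dryer: Runtime = 90 min × 30 = 2700 min = 45 h
hair dryer: 1.2 kW × 45 h = 54 kWh
slow cooker: Runtime = 1.5 h/day × 14 days = 21 h
slow cooker: 0.2 kW × 21 h = 4.2 kWh
3D printer: 0.225 kW × 23 h = 5.175 kWh
Total energy = 63.375 kWh
Cost = 63.375 × €0.40 = €25.35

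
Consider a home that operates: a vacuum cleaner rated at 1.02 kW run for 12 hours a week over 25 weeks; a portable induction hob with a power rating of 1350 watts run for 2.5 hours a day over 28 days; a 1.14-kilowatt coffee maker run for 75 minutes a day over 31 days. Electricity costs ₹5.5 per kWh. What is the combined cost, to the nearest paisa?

vacuum cleaner: Runtime = 12 h/week × 25 weeks = 300 h
vacuum cleaner: 1.02 kW × 300 h = 306 kWh
portable induction hob: Runtime = 2.5 h/day × 28 days = 70 h
portable induction hob: 1.35 kW × 70 h = 94.5 kWh
coffee maker: Runtime = 75 min × 31 = 2325 min = 38.75 h
coffee maker: 1.14 kW × 38.75 h = 44.175 kWh
Total energy = 444.675 kWh
Cost = 444.675 × ₹5.5 = ₹2445.71

₹2445.71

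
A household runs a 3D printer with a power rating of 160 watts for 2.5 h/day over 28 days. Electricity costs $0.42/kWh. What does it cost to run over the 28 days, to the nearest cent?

$4.70

Runtime = 2.5 h/day × 28 days = 70 h
Energy = 0.16 kW × 70 h = 11.2 kWh
Cost = 11.2 kWh × $0.42/kWh = $4.70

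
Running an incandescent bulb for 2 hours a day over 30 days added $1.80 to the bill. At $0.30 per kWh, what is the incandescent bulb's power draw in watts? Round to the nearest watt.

100 W

Energy = $1.80 ÷ $0.30/kWh = 6 kWh
Runtime = 2 h/day × 30 days = 60 h
Power = 6 kWh ÷ 60 h = 0.1 kW = 100 W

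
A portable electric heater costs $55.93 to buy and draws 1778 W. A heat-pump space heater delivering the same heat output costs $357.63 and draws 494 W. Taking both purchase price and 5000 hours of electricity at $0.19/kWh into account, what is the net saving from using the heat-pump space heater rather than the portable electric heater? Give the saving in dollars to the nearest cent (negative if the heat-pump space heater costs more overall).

portable electric heater: $55.93 + (1778/1000) kW × 5000 h × $0.19 = $55.93 + $1689.1 = $1745.03
heat-pump space heater: $357.63 + (494/1000) kW × 5000 h × $0.19 = $357.63 + $469.3 = $826.93
Saving = $1745.03 − $826.93 = $918.1

$918.10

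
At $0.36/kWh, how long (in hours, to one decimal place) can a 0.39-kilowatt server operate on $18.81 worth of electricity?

134.0 h

Energy available = $18.81 ÷ $0.36/kWh = 52.25 kWh
Hours = 52.25 kWh ÷ 0.39 kW = 134.0 h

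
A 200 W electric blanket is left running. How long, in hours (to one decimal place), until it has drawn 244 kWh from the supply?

Hours = 244 kWh ÷ 0.2 kW = 1220.0 h

1220.0 h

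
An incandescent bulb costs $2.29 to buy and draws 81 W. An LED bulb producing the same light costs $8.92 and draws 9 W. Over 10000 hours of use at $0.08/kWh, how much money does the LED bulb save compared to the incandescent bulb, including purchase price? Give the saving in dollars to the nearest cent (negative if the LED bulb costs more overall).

incandescent bulb: $2.29 + (81/1000) kW × 10000 h × $0.08 = $2.29 + $64.8 = $67.09
LED bulb: $8.92 + (9/1000) kW × 10000 h × $0.08 = $8.92 + $7.2 = $16.12
Saving = $67.09 − $16.12 = $50.97

$50.97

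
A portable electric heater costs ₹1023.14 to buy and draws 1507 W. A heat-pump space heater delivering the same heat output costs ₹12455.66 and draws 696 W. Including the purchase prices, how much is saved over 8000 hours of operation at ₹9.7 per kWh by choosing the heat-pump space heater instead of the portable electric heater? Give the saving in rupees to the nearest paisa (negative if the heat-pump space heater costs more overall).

portable electric heater: ₹1023.14 + (1507/1000) kW × 8000 h × ₹9.7 = ₹1023.14 + ₹116943.2 = ₹117966.34
heat-pump space heater: ₹12455.66 + (696/1000) kW × 8000 h × ₹9.7 = ₹12455.66 + ₹54009.6 = ₹66465.26
Saving = ₹117966.34 − ₹66465.26 = ₹51501.08

₹51501.08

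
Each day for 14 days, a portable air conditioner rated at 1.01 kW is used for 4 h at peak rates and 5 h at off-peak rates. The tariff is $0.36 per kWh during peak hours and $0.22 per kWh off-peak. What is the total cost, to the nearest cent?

$35.92

Peak energy = 1.01 kW × 4 h × 14 = 56.56 kWh
Off-peak energy = 1.01 kW × 5 h × 14 = 70.7 kWh
Cost = 56.56 × $0.36 + 70.7 × $0.22 = $20.3616 + $15.554 = $35.92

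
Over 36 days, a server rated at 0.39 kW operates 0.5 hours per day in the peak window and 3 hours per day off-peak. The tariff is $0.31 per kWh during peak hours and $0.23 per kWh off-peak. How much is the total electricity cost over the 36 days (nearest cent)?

Peak energy = 0.39 kW × 0.5 h × 36 = 7.02 kWh
Off-peak energy = 0.39 kW × 3 h × 36 = 42.12 kWh
Cost = 7.02 × $0.31 + 42.12 × $0.23 = $2.1762 + $9.6876 = $11.86

$11.86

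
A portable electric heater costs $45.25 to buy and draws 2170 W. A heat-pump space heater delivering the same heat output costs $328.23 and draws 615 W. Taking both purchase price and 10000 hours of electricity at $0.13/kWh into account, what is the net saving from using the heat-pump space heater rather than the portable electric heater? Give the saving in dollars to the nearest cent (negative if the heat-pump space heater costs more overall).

portable electric heater: $45.25 + (2170/1000) kW × 10000 h × $0.13 = $45.25 + $2821 = $2866.25
heat-pump space heater: $328.23 + (615/1000) kW × 10000 h × $0.13 = $328.23 + $799.5 = $1127.73
Saving = $2866.25 − $1127.73 = $1738.52

$1738.52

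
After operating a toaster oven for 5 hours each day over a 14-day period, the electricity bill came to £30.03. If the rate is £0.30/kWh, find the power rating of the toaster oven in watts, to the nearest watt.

Energy = £30.03 ÷ £0.30/kWh = 100.1 kWh
Runtime = 5 h/day × 14 days = 70 h
Power = 100.1 kWh ÷ 70 h = 1.43 kW = 1430 W

1430 W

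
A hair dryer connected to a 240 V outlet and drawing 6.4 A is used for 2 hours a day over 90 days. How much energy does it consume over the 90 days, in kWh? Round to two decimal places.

276.48 kWh

Power = 6.4 A × 240 V = 1536 W = 1.536 kW
Runtime = 2 h/day × 90 days = 180 h
Energy = 1.536 kW × 180 h = 276.48 kWh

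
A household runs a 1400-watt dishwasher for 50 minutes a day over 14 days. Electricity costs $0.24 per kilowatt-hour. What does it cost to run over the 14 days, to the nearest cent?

$3.92

Runtime = 50 min × 14 = 700 min = 11.666666… h
Energy = 1.4 kW × 11.666666… h = 16.333333… kWh
Cost = 16.333333… kWh × $0.24/kWh = $3.92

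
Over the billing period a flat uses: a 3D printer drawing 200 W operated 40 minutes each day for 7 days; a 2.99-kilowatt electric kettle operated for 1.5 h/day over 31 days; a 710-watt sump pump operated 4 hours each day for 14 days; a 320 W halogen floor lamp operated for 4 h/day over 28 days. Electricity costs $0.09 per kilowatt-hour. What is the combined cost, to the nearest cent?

$19.40

3D printer: Runtime = 40 min × 7 = 280 min = 4.666666… h
3D printer: 0.2 kW × 4.666666… h = 0.933333… kWh
electric kettle: Runtime = 1.5 h/day × 31 days = 46.5 h
electric kettle: 2.99 kW × 46.5 h = 139.035 kWh
sump pump: Runtime = 4 h/day × 14 days = 56 h
sump pump: 0.71 kW × 56 h = 39.76 kWh
halogen floor lamp: Runtime = 4 h/day × 28 days = 112 h
halogen floor lamp: 0.32 kW × 112 h = 35.84 kWh
Total energy = 215.568333… kWh
Cost = 215.568333… × $0.09 = $19.40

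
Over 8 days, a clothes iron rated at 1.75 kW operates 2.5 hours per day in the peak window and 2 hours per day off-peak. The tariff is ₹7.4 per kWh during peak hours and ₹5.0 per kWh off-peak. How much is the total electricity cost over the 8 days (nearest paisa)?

Peak energy = 1.75 kW × 2.5 h × 8 = 35 kWh
Off-peak energy = 1.75 kW × 2 h × 8 = 28 kWh
Cost = 35 × ₹7.4 + 28 × ₹5.0 = ₹259 + ₹140 = ₹399.00

₹399.00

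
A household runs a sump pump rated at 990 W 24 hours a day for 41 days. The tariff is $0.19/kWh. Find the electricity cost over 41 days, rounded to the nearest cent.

$185.09

Runtime = 24 h × 41 = 984 h
Energy = 0.99 kW × 984 h = 974.16 kWh
Cost = 974.16 kWh × $0.19/kWh = $185.09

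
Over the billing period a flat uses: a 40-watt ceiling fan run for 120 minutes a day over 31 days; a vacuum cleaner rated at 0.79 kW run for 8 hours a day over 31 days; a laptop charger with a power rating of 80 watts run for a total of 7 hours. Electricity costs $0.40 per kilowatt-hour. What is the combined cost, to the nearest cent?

ceiling fan: Runtime = 120 min × 31 = 3720 min = 62 h
ceiling fan: 0.04 kW × 62 h = 2.48 kWh
vacuum cleaner: Runtime = 8 h/day × 31 days = 248 h
vacuum cleaner: 0.79 kW × 248 h = 195.92 kWh
laptop charger: 0.08 kW × 7 h = 0.56 kWh
Total energy = 198.96 kWh
Cost = 198.96 × $0.40 = $79.58

$79.58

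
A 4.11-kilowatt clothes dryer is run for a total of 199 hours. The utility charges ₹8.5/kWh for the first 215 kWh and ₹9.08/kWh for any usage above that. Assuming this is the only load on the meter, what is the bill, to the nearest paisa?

₹7301.74

Energy = 4.11 kW × 199 h = 817.89 kWh
Tier 1 (0–215 kWh): 215 × ₹8.5 = ₹1827.5
Above 215 kWh: 602.89 × ₹9.08 = ₹5474.2412
Bill = ₹7301.74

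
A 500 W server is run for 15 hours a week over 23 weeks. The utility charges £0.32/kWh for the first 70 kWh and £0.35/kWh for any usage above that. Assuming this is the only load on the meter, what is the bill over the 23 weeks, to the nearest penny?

£58.28

Runtime = 15 h/week × 23 weeks = 345 h
Energy = 0.5 kW × 345 h = 172.5 kWh
Tier 1 (0–70 kWh): 70 × £0.32 = £22.4
Above 70 kWh: 102.5 × £0.35 = £35.875
Bill = £58.28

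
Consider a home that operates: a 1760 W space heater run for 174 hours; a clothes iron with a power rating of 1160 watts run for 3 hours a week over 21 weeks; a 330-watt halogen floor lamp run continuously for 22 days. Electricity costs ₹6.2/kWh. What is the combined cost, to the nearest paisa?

₹3432.07

space heater: 1.76 kW × 174 h = 306.24 kWh
clothes iron: Runtime = 3 h/week × 21 weeks = 63 h
clothes iron: 1.16 kW × 63 h = 73.08 kWh
halogen floor lamp: Runtime = 24 h × 22 = 528 h
halogen floor lamp: 0.33 kW × 528 h = 174.24 kWh
Total energy = 553.56 kWh
Cost = 553.56 × ₹6.2 = ₹3432.07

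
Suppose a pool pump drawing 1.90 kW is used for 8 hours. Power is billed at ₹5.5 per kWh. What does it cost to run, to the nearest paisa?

₹83.60

Energy = 1.9 kW × 8 h = 15.2 kWh
Cost = 15.2 kWh × ₹5.5/kWh = ₹83.60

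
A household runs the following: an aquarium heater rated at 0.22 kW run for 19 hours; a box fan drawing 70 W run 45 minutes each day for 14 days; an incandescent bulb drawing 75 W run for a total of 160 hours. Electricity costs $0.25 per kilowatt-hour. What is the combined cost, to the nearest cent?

$4.23

aquarium heater: 0.22 kW × 19 h = 4.18 kWh
box fan: Runtime = 45 min × 14 = 630 min = 10.5 h
box fan: 0.07 kW × 10.5 h = 0.735 kWh
incandescent bulb: 0.075 kW × 160 h = 12 kWh
Total energy = 16.915 kWh
Cost = 16.915 × $0.25 = $4.23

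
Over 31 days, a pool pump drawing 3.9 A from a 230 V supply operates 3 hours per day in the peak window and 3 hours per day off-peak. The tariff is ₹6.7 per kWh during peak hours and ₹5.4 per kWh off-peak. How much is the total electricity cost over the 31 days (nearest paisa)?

Power = 3.9 A × 230 V = 897 W = 0.897 kW
Peak energy = 0.897 kW × 3 h × 31 = 83.421 kWh
Off-peak energy = 0.897 kW × 3 h × 31 = 83.421 kWh
Cost = 83.421 × ₹6.7 + 83.421 × ₹5.4 = ₹558.9207 + ₹450.4734 = ₹1009.39

₹1009.39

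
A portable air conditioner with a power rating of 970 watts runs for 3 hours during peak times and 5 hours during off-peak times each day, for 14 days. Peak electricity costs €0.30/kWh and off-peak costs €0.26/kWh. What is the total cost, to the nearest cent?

€29.88

Peak energy = 0.97 kW × 3 h × 14 = 40.74 kWh
Off-peak energy = 0.97 kW × 5 h × 14 = 67.9 kWh
Cost = 40.74 × €0.30 + 67.9 × €0.26 = €12.222 + €17.654 = €29.88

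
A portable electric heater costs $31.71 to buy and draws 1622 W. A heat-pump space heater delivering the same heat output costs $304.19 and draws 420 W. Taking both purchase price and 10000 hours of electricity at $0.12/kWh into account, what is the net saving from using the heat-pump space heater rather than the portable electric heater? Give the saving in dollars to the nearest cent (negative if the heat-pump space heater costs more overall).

portable electric heater: $31.71 + (1622/1000) kW × 10000 h × $0.12 = $31.71 + $1946.4 = $1978.11
heat-pump space heater: $304.19 + (420/1000) kW × 10000 h × $0.12 = $304.19 + $504 = $808.19
Saving = $1978.11 − $808.19 = $1169.92

$1169.92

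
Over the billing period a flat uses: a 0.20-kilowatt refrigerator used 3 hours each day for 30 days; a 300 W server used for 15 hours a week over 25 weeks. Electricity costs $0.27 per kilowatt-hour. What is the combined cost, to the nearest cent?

refrigerator: Runtime = 3 h/day × 30 days = 90 h
refrigerator: 0.2 kW × 90 h = 18 kWh
server: Runtime = 15 h/week × 25 weeks = 375 h
server: 0.3 kW × 375 h = 112.5 kWh
Total energy = 130.5 kWh
Cost = 130.5 × $0.27 = $35.24

$35.24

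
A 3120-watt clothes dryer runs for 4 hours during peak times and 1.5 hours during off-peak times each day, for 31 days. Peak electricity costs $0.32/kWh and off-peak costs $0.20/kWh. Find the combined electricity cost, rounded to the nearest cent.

Peak energy = 3.12 kW × 4 h × 31 = 386.88 kWh
Off-peak energy = 3.12 kW × 1.5 h × 31 = 145.08 kWh
Cost = 386.88 × $0.32 + 145.08 × $0.20 = $123.8016 + $29.016 = $152.82

$152.82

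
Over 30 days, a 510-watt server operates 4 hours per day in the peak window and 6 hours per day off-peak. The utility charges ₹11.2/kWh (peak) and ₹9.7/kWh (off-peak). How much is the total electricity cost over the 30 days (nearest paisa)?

₹1575.90

Peak energy = 0.51 kW × 4 h × 30 = 61.2 kWh
Off-peak energy = 0.51 kW × 6 h × 30 = 91.8 kWh
Cost = 61.2 × ₹11.2 + 91.8 × ₹9.7 = ₹685.44 + ₹890.46 = ₹1575.90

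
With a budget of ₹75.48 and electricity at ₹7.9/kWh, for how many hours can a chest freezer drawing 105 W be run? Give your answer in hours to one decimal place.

Energy available = ₹75.48 ÷ ₹7.9/kWh = 9.5544 kWh
Hours = 9.5544 kWh ÷ 0.105 kW = 91.0 h

91.0 h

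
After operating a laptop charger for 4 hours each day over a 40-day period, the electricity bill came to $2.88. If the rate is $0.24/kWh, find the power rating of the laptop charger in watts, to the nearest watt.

75 W

Energy = $2.88 ÷ $0.24/kWh = 12 kWh
Runtime = 4 h/day × 40 days = 160 h
Power = 12 kWh ÷ 160 h = 0.075 kW = 75 W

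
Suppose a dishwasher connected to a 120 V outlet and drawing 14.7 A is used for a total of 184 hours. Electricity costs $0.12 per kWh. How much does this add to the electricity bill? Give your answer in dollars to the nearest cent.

$38.95

Power = 14.7 A × 120 V = 1764 W = 1.764 kW
Energy = 1.764 kW × 184 h = 324.576 kWh
Cost = 324.576 kWh × $0.12/kWh = $38.95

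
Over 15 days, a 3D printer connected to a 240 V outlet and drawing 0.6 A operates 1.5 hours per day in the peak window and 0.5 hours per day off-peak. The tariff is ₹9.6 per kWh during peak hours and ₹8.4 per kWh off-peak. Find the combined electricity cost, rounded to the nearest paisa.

Power = 0.6 A × 240 V = 144 W = 0.144 kW
Peak energy = 0.144 kW × 1.5 h × 15 = 3.24 kWh
Off-peak energy = 0.144 kW × 0.5 h × 15 = 1.08 kWh
Cost = 3.24 × ₹9.6 + 1.08 × ₹8.4 = ₹31.104 + ₹9.072 = ₹40.18

₹40.18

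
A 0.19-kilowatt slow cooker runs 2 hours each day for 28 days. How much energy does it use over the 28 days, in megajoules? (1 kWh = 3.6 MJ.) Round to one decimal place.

Runtime = 2 h/day × 28 days = 56 h
Energy = 0.19 kW × 56 h = 10.64 kWh
= 10.64 × 3.6 MJ = 38.3 MJ

38.3 MJ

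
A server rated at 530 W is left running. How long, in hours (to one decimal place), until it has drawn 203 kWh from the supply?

Hours = 203 kWh ÷ 0.53 kW = 383.0 h

383.0 h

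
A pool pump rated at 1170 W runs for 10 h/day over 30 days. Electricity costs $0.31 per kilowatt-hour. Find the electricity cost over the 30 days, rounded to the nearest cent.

Runtime = 10 h/day × 30 days = 300 h
Energy = 1.17 kW × 300 h = 351 kWh
Cost = 351 kWh × $0.31/kWh = $108.81

$108.81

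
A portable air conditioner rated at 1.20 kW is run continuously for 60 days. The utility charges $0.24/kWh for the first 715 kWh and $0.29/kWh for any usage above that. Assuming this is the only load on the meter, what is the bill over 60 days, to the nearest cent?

$465.37

Runtime = 24 h × 60 = 1440 h
Energy = 1.2 kW × 1440 h = 1728 kWh
Tier 1 (0–715 kWh): 715 × $0.24 = $171.6
Above 715 kWh: 1013 × $0.29 = $293.77
Bill = $465.37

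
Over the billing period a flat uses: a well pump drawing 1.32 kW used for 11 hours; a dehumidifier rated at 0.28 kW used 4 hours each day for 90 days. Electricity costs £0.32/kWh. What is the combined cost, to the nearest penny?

well pump: 1.32 kW × 11 h = 14.52 kWh
dehumidifier: Runtime = 4 h/day × 90 days = 360 h
dehumidifier: 0.28 kW × 360 h = 100.8 kWh
Total energy = 115.32 kWh
Cost = 115.32 × £0.32 = £36.90

£36.90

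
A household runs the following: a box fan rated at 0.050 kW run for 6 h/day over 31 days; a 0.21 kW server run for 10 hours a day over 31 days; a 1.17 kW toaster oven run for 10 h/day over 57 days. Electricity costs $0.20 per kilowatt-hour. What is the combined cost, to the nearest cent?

box fan: Runtime = 6 h/day × 31 days = 186 h
box fan: 0.05 kW × 186 h = 9.3 kWh
server: Runtime = 10 h/day × 31 days = 310 h
server: 0.21 kW × 310 h = 65.1 kWh
toaster oven: Runtime = 10 h/day × 57 days = 570 h
toaster oven: 1.17 kW × 570 h = 666.9 kWh
Total energy = 741.3 kWh
Cost = 741.3 × $0.20 = $148.26

$148.26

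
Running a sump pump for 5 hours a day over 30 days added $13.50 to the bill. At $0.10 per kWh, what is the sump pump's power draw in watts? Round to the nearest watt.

900 W

Energy = $13.50 ÷ $0.10/kWh = 135 kWh
Runtime = 5 h/day × 30 days = 150 h
Power = 135 kWh ÷ 150 h = 0.9 kW = 900 W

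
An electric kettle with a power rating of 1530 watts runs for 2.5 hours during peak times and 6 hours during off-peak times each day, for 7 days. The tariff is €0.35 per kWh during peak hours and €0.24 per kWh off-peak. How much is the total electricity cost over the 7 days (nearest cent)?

Peak energy = 1.53 kW × 2.5 h × 7 = 26.775 kWh
Off-peak energy = 1.53 kW × 6 h × 7 = 64.26 kWh
Cost = 26.775 × €0.35 + 64.26 × €0.24 = €9.37125 + €15.4224 = €24.79

€24.79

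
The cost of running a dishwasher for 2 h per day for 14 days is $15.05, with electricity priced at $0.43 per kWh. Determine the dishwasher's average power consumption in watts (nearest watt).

1250 W

Energy = $15.05 ÷ $0.43/kWh = 35 kWh
Runtime = 2 h/day × 14 days = 28 h
Power = 35 kWh ÷ 28 h = 1.25 kW = 1250 W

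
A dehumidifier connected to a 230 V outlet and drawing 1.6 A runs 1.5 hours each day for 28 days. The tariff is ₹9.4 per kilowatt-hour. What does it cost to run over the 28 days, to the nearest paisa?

₹145.29

Power = 1.6 A × 230 V = 368 W = 0.368 kW
Runtime = 1.5 h/day × 28 days = 42 h
Energy = 0.368 kW × 42 h = 15.456 kWh
Cost = 15.456 kWh × ₹9.4/kWh = ₹145.29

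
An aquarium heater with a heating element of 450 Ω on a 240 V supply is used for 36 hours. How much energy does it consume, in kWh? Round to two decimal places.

4.61 kWh

Power = V²/R = 240²/450 = 128 W = 0.128 kW
Energy = 0.128 kW × 36 h = 4.608 kWh ≈ 4.61 kWh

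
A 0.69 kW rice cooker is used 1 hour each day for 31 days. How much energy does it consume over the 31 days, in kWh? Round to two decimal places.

21.39 kWh

Runtime = 1 h/day × 31 days = 31 h
Energy = 0.69 kW × 31 h = 21.39 kWh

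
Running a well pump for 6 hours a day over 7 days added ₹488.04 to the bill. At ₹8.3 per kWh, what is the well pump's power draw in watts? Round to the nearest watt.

Energy = ₹488.04 ÷ ₹8.3/kWh = 58.8 kWh
Runtime = 6 h/day × 7 days = 42 h
Power = 58.8 kWh ÷ 42 h = 1.4 kW = 1400 W

1400 W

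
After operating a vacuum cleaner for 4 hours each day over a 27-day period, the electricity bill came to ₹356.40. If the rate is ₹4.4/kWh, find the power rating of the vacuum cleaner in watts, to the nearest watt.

Energy = ₹356.40 ÷ ₹4.4/kWh = 81 kWh
Runtime = 4 h/day × 27 days = 108 h
Power = 81 kWh ÷ 108 h = 0.75 kW = 750 W

750 W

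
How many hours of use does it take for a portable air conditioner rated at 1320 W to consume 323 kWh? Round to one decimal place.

Hours = 323 kWh ÷ 1.32 kW = 244.7 h

244.7 h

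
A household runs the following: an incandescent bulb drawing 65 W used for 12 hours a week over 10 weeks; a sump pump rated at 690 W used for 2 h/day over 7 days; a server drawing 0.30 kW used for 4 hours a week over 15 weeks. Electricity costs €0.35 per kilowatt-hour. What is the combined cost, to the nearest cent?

€12.41

incandescent bulb: Runtime = 12 h/week × 10 weeks = 120 h
incandescent bulb: 0.065 kW × 120 h = 7.8 kWh
sump pump: Runtime = 2 h/day × 7 days = 14 h
sump pump: 0.69 kW × 14 h = 9.66 kWh
server: Runtime = 4 h/week × 15 weeks = 60 h
server: 0.3 kW × 60 h = 18 kWh
Total energy = 35.46 kWh
Cost = 35.46 × €0.35 = €12.41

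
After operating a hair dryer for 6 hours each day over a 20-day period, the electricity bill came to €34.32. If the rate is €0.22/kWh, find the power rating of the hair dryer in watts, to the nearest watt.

Energy = €34.32 ÷ €0.22/kWh = 156 kWh
Runtime = 6 h/day × 20 days = 120 h
Power = 156 kWh ÷ 120 h = 1.3 kW = 1300 W

1300 W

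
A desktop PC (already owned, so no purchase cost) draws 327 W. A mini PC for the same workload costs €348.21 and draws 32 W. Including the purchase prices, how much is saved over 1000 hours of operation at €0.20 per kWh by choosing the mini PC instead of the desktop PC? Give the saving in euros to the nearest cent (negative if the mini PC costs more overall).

-€289.21

desktop PC: €0.00 + (327/1000) kW × 1000 h × €0.20 = €0.00 + €65.4 = €65.4
mini PC: €348.21 + (32/1000) kW × 1000 h × €0.20 = €348.21 + €6.4 = €354.61
Saving = €65.4 − €354.61 = −€289.21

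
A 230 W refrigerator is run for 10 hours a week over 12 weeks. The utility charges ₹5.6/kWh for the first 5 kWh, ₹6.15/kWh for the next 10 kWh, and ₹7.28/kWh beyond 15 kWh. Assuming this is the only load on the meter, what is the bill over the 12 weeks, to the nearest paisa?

₹181.23

Runtime = 10 h/week × 12 weeks = 120 h
Energy = 0.23 kW × 120 h = 27.6 kWh
Tier 1 (0–5 kWh): 5 × ₹5.6 = ₹28
Tier 2 (5–15 kWh): 10 × ₹6.15 = ₹61.5
Above 15 kWh: 12.6 × ₹7.28 = ₹91.728
Bill = ₹181.23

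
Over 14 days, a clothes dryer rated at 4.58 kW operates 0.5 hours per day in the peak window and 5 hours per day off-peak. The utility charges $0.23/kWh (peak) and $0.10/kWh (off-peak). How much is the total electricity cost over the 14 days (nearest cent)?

Peak energy = 4.58 kW × 0.5 h × 14 = 32.06 kWh
Off-peak energy = 4.58 kW × 5 h × 14 = 320.6 kWh
Cost = 32.06 × $0.23 + 320.6 × $0.10 = $7.3738 + $32.06 = $39.43

$39.43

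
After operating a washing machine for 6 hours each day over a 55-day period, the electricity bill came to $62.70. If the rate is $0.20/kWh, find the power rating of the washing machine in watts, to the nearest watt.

950 W

Energy = $62.70 ÷ $0.20/kWh = 313.5 kWh
Runtime = 6 h/day × 55 days = 330 h
Power = 313.5 kWh ÷ 330 h = 0.95 kW = 950 W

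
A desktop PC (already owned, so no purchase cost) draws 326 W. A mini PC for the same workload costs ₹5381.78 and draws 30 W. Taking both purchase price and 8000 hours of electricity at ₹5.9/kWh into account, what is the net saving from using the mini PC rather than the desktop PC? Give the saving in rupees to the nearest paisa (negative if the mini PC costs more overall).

desktop PC: ₹0.00 + (326/1000) kW × 8000 h × ₹5.9 = ₹0.00 + ₹15387.2 = ₹15387.2
mini PC: ₹5381.78 + (30/1000) kW × 8000 h × ₹5.9 = ₹5381.78 + ₹1416 = ₹6797.78
Saving = ₹15387.2 − ₹6797.78 = ₹8589.42

₹8589.42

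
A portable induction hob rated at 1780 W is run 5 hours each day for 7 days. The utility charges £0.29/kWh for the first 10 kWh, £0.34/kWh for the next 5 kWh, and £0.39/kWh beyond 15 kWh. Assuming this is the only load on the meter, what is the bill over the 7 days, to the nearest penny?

£23.05

Runtime = 5 h/day × 7 days = 35 h
Energy = 1.78 kW × 35 h = 62.3 kWh
Tier 1 (0–10 kWh): 10 × £0.29 = £2.9
Tier 2 (10–15 kWh): 5 × £0.34 = £1.7
Above 15 kWh: 47.3 × £0.39 = £18.447
Bill = £23.05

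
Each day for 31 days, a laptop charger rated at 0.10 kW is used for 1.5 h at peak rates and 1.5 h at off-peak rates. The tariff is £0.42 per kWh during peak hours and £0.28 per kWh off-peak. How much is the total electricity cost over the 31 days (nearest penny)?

Peak energy = 0.1 kW × 1.5 h × 31 = 4.65 kWh
Off-peak energy = 0.1 kW × 1.5 h × 31 = 4.65 kWh
Cost = 4.65 × £0.42 + 4.65 × £0.28 = £1.953 + £1.302 = £3.26

£3.26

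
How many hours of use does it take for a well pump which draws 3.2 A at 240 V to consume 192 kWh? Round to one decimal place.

Power = 3.2 A × 240 V = 768 W = 0.768 kW
Hours = 192 kWh ÷ 0.768 kW = 250.0 h

250.0 h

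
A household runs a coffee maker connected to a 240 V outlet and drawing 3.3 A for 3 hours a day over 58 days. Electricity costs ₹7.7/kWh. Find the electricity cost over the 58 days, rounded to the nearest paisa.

Power = 3.3 A × 240 V = 792 W = 0.792 kW
Runtime = 3 h/day × 58 days = 174 h
Energy = 0.792 kW × 174 h = 137.808 kWh
Cost = 137.808 kWh × ₹7.7/kWh = ₹1061.12

₹1061.12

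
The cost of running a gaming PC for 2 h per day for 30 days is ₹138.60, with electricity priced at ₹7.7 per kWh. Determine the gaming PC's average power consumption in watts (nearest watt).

Energy = ₹138.60 ÷ ₹7.7/kWh = 18 kWh
Runtime = 2 h/day × 30 days = 60 h
Power = 18 kWh ÷ 60 h = 0.3 kW = 300 W

300 W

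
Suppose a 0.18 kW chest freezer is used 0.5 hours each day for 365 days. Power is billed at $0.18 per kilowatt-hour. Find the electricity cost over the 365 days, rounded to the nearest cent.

$5.91

Runtime = 0.5 h/day × 365 days = 182.5 h
Energy = 0.18 kW × 182.5 h = 32.85 kWh
Cost = 32.85 kWh × $0.18/kWh = $5.91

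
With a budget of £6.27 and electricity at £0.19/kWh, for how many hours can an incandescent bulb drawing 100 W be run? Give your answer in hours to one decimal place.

Energy available = £6.27 ÷ £0.19/kWh = 33 kWh
Hours = 33 kWh ÷ 0.1 kW = 330.0 h

330.0 h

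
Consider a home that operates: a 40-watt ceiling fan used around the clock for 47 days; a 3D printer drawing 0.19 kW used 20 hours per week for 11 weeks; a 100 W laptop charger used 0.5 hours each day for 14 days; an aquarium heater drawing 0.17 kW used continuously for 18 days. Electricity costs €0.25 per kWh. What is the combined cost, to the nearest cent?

ceiling fan: Runtime = 24 h × 47 = 1128 h
ceiling fan: 0.04 kW × 1128 h = 45.12 kWh
3D printer: Runtime = 20 h/week × 11 weeks = 220 h
3D printer: 0.19 kW × 220 h = 41.8 kWh
laptop charger: Runtime = 0.5 h/day × 14 days = 7 h
laptop charger: 0.1 kW × 7 h = 0.7 kWh
aquarium heater: Runtime = 24 h × 18 = 432 h
aquarium heater: 0.17 kW × 432 h = 73.44 kWh
Total energy = 161.06 kWh
Cost = 161.06 × €0.25 = €40.27

€40.27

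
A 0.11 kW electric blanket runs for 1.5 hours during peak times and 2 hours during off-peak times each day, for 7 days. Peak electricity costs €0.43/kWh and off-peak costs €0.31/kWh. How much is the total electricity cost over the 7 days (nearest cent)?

Peak energy = 0.11 kW × 1.5 h × 7 = 1.155 kWh
Off-peak energy = 0.11 kW × 2 h × 7 = 1.54 kWh
Cost = 1.155 × €0.43 + 1.54 × €0.31 = €0.49665 + €0.4774 = €0.97

€0.97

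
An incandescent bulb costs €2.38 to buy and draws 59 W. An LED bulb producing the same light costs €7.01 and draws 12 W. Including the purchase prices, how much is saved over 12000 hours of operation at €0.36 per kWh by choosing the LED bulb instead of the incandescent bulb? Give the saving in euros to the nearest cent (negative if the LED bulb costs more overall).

incandescent bulb: €2.38 + (59/1000) kW × 12000 h × €0.36 = €2.38 + €254.88 = €257.26
LED bulb: €7.01 + (12/1000) kW × 12000 h × €0.36 = €7.01 + €51.84 = €58.85
Saving = €257.26 − €58.85 = €198.41

€198.41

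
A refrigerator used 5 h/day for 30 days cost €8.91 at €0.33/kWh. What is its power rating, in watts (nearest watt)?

Energy = €8.91 ÷ €0.33/kWh = 27 kWh
Runtime = 5 h/day × 30 days = 150 h
Power = 27 kWh ÷ 150 h = 0.18 kW = 180 W

180 W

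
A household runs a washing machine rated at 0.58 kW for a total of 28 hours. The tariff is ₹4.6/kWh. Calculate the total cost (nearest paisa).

₹74.70

Energy = 0.58 kW × 28 h = 16.24 kWh
Cost = 16.24 kWh × ₹4.6/kWh = ₹74.70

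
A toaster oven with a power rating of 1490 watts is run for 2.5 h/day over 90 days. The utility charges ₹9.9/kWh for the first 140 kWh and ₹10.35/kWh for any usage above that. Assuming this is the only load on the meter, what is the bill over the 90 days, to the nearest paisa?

Runtime = 2.5 h/day × 90 days = 225 h
Energy = 1.49 kW × 225 h = 335.25 kWh
Tier 1 (0–140 kWh): 140 × ₹9.9 = ₹1386
Above 140 kWh: 195.25 × ₹10.35 = ₹2020.8375
Bill = ₹3406.84

₹3406.84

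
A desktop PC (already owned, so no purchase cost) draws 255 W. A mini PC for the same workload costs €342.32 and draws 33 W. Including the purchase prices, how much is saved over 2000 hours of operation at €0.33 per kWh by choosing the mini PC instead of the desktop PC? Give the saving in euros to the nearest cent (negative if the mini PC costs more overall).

desktop PC: €0.00 + (255/1000) kW × 2000 h × €0.33 = €0.00 + €168.3 = €168.3
mini PC: €342.32 + (33/1000) kW × 2000 h × €0.33 = €342.32 + €21.78 = €364.1
Saving = €168.3 − €364.1 = −€195.8

-€195.80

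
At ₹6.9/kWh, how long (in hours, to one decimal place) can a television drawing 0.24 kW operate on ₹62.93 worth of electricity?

Energy available = ₹62.93 ÷ ₹6.9/kWh = 9.1203 kWh
Hours = 9.1203 kWh ÷ 0.24 kW = 38.0 h

38.0 h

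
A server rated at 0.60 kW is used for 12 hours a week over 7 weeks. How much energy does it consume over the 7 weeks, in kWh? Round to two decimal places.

50.40 kWh

Runtime = 12 h/week × 7 weeks = 84 h
Energy = 0.6 kW × 84 h = 50.4 kWh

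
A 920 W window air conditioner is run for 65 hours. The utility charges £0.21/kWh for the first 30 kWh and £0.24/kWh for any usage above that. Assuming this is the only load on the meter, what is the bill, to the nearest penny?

Energy = 0.92 kW × 65 h = 59.8 kWh
Tier 1 (0–30 kWh): 30 × £0.21 = £6.3
Above 30 kWh: 29.8 × £0.24 = £7.152
Bill = £13.45

£13.45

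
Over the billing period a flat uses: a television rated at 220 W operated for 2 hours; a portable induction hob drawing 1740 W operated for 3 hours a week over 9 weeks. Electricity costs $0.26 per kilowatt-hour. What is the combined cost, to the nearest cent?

television: 0.22 kW × 2 h = 0.44 kWh
portable induction hob: Runtime = 3 h/week × 9 weeks = 27 h
portable induction hob: 1.74 kW × 27 h = 46.98 kWh
Total energy = 47.42 kWh
Cost = 47.42 × $0.26 = $12.33

$12.33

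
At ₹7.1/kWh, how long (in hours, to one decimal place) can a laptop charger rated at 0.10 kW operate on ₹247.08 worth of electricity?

348.0 h

Energy available = ₹247.08 ÷ ₹7.1/kWh = 34.8 kWh
Hours = 34.8 kWh ÷ 0.1 kW = 348.0 h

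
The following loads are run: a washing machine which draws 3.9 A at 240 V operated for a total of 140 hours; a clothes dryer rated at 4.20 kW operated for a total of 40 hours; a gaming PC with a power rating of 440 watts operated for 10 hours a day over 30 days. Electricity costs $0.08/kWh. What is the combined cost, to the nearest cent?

washing machine: Power = 3.9 A × 240 V = 936 W = 0.936 kW
washing machine: 0.936 kW × 140 h = 131.04 kWh
clothes dryer: 4.2 kW × 40 h = 168 kWh
gaming PC: Runtime = 10 h/day × 30 days = 300 h
gaming PC: 0.44 kW × 300 h = 132 kWh
Total energy = 431.04 kWh
Cost = 431.04 × $0.08 = $34.48

$34.48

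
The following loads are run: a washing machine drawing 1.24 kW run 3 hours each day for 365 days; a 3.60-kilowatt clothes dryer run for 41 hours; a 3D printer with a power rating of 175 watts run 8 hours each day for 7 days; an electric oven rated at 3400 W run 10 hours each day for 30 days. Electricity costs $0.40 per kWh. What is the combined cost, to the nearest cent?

washing machine: Runtime = 3 h/day × 365 days = 1095 h
washing machine: 1.24 kW × 1095 h = 1357.8 kWh
clothes dryer: 3.6 kW × 41 h = 147.6 kWh
3D printer: Runtime = 8 h/day × 7 days = 56 h
3D printer: 0.175 kW × 56 h = 9.8 kWh
electric oven: Runtime = 10 h/day × 30 days = 300 h
electric oven: 3.4 kW × 300 h = 1020 kWh
Total energy = 2535.2 kWh
Cost = 2535.2 × $0.40 = $1014.08

$1014.08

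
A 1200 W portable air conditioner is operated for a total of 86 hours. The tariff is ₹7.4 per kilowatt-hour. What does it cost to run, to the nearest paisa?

Energy = 1.2 kW × 86 h = 103.2 kWh
Cost = 103.2 kWh × ₹7.4/kWh = ₹763.68

₹763.68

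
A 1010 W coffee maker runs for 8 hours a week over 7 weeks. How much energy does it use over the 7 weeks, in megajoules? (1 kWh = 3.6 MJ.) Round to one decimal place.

203.6 MJ

Runtime = 8 h/week × 7 weeks = 56 h
Energy = 1.01 kW × 56 h = 56.56 kWh
= 56.56 × 3.6 MJ = 203.6 MJ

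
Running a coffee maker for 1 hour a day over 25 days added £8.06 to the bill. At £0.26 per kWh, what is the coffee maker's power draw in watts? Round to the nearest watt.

1240 W

Energy = £8.06 ÷ £0.26/kWh = 31 kWh
Runtime = 1 h/day × 25 days = 25 h
Power = 31 kWh ÷ 25 h = 1.24 kW = 1240 W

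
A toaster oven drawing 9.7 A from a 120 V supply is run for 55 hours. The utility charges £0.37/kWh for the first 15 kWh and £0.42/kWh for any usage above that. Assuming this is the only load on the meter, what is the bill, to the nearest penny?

£26.14

Power = 9.7 A × 120 V = 1164 W = 1.164 kW
Energy = 1.164 kW × 55 h = 64.02 kWh
Tier 1 (0–15 kWh): 15 × £0.37 = £5.55
Above 15 kWh: 49.02 × £0.42 = £20.5884
Bill = £26.14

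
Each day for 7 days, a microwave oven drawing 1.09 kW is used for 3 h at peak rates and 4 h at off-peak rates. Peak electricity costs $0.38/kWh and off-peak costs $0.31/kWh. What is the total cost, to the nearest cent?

$18.16

Peak energy = 1.09 kW × 3 h × 7 = 22.89 kWh
Off-peak energy = 1.09 kW × 4 h × 7 = 30.52 kWh
Cost = 22.89 × $0.38 + 30.52 × $0.31 = $8.6982 + $9.4612 = $18.16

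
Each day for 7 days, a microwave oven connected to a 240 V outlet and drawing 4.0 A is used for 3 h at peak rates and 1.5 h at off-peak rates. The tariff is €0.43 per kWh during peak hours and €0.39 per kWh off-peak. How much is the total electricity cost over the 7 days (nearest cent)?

Power = 4.0 A × 240 V = 960 W = 0.96 kW
Peak energy = 0.96 kW × 3 h × 7 = 20.16 kWh
Off-peak energy = 0.96 kW × 1.5 h × 7 = 10.08 kWh
Cost = 20.16 × €0.43 + 10.08 × €0.39 = €8.6688 + €3.9312 = €12.60

€12.60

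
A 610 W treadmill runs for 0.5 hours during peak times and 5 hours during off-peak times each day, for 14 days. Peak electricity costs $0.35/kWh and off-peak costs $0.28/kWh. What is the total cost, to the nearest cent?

$13.45

Peak energy = 0.61 kW × 0.5 h × 14 = 4.27 kWh
Off-peak energy = 0.61 kW × 5 h × 14 = 42.7 kWh
Cost = 4.27 × $0.35 + 42.7 × $0.28 = $1.4945 + $11.956 = $13.45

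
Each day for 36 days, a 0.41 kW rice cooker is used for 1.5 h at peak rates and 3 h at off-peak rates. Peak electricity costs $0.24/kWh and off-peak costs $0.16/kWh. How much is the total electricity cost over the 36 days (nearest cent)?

Peak energy = 0.41 kW × 1.5 h × 36 = 22.14 kWh
Off-peak energy = 0.41 kW × 3 h × 36 = 44.28 kWh
Cost = 22.14 × $0.24 + 44.28 × $0.16 = $5.3136 + $7.0848 = $12.40

$12.40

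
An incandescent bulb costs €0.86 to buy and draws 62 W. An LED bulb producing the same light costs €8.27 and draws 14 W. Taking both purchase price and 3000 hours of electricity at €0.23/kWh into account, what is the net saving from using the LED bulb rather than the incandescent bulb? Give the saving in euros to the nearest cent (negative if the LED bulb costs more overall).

€25.71

incandescent bulb: €0.86 + (62/1000) kW × 3000 h × €0.23 = €0.86 + €42.78 = €43.64
LED bulb: €8.27 + (14/1000) kW × 3000 h × €0.23 = €8.27 + €9.66 = €17.93
Saving = €43.64 − €17.93 = €25.71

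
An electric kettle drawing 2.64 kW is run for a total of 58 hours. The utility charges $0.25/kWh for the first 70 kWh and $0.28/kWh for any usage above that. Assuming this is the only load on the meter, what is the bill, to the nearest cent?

Energy = 2.64 kW × 58 h = 153.12 kWh
Tier 1 (0–70 kWh): 70 × $0.25 = $17.5
Above 70 kWh: 83.12 × $0.28 = $23.2736
Bill = $40.77

$40.77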